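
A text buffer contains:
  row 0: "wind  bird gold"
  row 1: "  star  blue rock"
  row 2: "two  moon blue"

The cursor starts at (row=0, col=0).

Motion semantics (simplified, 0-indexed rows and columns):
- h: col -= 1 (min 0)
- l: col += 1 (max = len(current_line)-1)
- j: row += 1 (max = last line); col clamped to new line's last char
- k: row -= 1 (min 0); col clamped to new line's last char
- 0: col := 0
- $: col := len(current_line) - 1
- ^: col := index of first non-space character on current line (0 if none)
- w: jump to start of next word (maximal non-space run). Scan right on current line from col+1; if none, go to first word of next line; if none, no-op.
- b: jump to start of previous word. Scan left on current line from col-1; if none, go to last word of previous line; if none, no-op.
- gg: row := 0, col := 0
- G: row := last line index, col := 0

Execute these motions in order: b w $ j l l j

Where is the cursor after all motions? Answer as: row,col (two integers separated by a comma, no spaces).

Answer: 2,13

Derivation:
After 1 (b): row=0 col=0 char='w'
After 2 (w): row=0 col=6 char='b'
After 3 ($): row=0 col=14 char='d'
After 4 (j): row=1 col=14 char='o'
After 5 (l): row=1 col=15 char='c'
After 6 (l): row=1 col=16 char='k'
After 7 (j): row=2 col=13 char='e'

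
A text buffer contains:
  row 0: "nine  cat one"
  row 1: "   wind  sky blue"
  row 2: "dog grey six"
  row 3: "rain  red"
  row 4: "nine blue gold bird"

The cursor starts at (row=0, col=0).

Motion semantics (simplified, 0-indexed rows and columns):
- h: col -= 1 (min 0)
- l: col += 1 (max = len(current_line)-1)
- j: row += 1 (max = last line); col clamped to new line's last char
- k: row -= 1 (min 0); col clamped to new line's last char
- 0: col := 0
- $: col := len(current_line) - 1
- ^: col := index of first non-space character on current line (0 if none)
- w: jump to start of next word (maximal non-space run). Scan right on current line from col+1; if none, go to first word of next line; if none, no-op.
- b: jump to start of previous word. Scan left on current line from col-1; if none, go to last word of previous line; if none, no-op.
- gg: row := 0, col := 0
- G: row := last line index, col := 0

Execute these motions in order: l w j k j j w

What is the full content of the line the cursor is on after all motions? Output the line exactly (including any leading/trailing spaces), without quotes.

After 1 (l): row=0 col=1 char='i'
After 2 (w): row=0 col=6 char='c'
After 3 (j): row=1 col=6 char='d'
After 4 (k): row=0 col=6 char='c'
After 5 (j): row=1 col=6 char='d'
After 6 (j): row=2 col=6 char='e'
After 7 (w): row=2 col=9 char='s'

Answer: dog grey six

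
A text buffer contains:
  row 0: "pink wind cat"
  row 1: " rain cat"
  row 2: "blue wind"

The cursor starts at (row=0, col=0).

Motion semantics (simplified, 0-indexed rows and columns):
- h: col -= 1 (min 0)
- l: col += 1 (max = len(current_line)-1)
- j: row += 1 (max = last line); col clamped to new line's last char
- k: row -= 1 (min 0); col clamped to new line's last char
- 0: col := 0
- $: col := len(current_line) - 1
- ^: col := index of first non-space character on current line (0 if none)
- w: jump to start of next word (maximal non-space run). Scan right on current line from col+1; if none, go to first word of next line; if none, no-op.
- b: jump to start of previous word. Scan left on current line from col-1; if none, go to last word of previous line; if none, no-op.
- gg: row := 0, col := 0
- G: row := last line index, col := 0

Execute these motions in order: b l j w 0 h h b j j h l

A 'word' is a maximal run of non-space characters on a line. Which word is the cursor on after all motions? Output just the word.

After 1 (b): row=0 col=0 char='p'
After 2 (l): row=0 col=1 char='i'
After 3 (j): row=1 col=1 char='r'
After 4 (w): row=1 col=6 char='c'
After 5 (0): row=1 col=0 char='_'
After 6 (h): row=1 col=0 char='_'
After 7 (h): row=1 col=0 char='_'
After 8 (b): row=0 col=10 char='c'
After 9 (j): row=1 col=8 char='t'
After 10 (j): row=2 col=8 char='d'
After 11 (h): row=2 col=7 char='n'
After 12 (l): row=2 col=8 char='d'

Answer: wind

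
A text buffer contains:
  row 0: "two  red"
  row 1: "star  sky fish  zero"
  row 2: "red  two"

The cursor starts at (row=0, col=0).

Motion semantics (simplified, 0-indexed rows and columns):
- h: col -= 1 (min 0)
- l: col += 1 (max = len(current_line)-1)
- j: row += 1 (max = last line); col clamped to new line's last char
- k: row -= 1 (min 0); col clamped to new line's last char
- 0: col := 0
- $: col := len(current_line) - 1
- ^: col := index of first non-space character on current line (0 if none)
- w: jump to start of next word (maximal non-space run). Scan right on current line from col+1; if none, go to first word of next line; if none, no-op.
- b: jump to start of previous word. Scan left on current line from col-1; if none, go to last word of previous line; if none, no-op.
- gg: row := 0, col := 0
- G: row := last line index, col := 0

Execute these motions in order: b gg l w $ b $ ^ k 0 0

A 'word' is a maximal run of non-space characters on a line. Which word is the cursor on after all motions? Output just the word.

After 1 (b): row=0 col=0 char='t'
After 2 (gg): row=0 col=0 char='t'
After 3 (l): row=0 col=1 char='w'
After 4 (w): row=0 col=5 char='r'
After 5 ($): row=0 col=7 char='d'
After 6 (b): row=0 col=5 char='r'
After 7 ($): row=0 col=7 char='d'
After 8 (^): row=0 col=0 char='t'
After 9 (k): row=0 col=0 char='t'
After 10 (0): row=0 col=0 char='t'
After 11 (0): row=0 col=0 char='t'

Answer: two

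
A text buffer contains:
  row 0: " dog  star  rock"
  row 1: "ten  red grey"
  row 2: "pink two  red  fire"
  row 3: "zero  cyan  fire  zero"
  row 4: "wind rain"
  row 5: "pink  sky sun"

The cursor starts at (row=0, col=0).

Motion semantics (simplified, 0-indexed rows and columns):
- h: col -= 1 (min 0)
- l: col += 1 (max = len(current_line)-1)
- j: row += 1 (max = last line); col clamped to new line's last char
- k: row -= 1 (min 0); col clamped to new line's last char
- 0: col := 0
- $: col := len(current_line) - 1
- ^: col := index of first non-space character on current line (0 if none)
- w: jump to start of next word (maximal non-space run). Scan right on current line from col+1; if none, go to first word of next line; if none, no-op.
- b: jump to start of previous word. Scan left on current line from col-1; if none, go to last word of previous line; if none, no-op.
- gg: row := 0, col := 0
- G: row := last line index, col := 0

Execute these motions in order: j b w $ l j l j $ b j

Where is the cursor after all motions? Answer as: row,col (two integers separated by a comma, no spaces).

Answer: 4,8

Derivation:
After 1 (j): row=1 col=0 char='t'
After 2 (b): row=0 col=12 char='r'
After 3 (w): row=1 col=0 char='t'
After 4 ($): row=1 col=12 char='y'
After 5 (l): row=1 col=12 char='y'
After 6 (j): row=2 col=12 char='d'
After 7 (l): row=2 col=13 char='_'
After 8 (j): row=3 col=13 char='i'
After 9 ($): row=3 col=21 char='o'
After 10 (b): row=3 col=18 char='z'
After 11 (j): row=4 col=8 char='n'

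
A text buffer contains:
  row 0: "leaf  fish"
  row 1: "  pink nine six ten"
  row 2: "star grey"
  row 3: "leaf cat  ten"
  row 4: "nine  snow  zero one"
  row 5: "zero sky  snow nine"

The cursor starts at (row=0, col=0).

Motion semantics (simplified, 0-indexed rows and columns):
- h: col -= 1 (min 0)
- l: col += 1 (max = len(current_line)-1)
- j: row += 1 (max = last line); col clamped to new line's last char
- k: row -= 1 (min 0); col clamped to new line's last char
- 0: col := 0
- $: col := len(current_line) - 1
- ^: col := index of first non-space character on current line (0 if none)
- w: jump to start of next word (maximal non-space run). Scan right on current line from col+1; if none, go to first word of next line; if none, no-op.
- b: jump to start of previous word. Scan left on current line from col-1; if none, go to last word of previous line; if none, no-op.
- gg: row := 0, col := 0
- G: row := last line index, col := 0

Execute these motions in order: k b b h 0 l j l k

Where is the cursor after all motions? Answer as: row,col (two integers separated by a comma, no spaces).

Answer: 0,2

Derivation:
After 1 (k): row=0 col=0 char='l'
After 2 (b): row=0 col=0 char='l'
After 3 (b): row=0 col=0 char='l'
After 4 (h): row=0 col=0 char='l'
After 5 (0): row=0 col=0 char='l'
After 6 (l): row=0 col=1 char='e'
After 7 (j): row=1 col=1 char='_'
After 8 (l): row=1 col=2 char='p'
After 9 (k): row=0 col=2 char='a'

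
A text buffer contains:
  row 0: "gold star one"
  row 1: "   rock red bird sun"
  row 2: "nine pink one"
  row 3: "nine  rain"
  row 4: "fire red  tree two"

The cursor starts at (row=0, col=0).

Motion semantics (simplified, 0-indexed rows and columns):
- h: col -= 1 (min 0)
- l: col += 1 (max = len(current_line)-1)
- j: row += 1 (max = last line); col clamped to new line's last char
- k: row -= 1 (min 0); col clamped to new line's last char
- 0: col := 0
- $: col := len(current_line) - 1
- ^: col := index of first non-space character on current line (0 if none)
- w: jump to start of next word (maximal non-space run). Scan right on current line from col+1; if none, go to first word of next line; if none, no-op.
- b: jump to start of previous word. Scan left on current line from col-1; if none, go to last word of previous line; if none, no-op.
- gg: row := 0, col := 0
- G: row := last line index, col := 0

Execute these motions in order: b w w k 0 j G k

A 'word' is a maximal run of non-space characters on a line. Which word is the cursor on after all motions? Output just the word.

Answer: nine

Derivation:
After 1 (b): row=0 col=0 char='g'
After 2 (w): row=0 col=5 char='s'
After 3 (w): row=0 col=10 char='o'
After 4 (k): row=0 col=10 char='o'
After 5 (0): row=0 col=0 char='g'
After 6 (j): row=1 col=0 char='_'
After 7 (G): row=4 col=0 char='f'
After 8 (k): row=3 col=0 char='n'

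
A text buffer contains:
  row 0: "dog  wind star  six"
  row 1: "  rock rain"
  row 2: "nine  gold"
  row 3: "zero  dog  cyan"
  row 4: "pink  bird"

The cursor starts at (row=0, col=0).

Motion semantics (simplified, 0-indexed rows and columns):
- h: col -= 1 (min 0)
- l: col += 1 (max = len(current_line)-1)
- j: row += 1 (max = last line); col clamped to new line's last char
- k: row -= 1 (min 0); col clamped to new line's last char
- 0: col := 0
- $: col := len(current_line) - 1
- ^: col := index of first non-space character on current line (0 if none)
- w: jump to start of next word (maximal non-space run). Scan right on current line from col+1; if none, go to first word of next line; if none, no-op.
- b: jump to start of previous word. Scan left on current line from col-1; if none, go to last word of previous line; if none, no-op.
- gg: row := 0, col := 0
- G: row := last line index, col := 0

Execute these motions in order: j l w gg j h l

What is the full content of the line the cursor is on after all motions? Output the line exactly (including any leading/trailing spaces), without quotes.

After 1 (j): row=1 col=0 char='_'
After 2 (l): row=1 col=1 char='_'
After 3 (w): row=1 col=2 char='r'
After 4 (gg): row=0 col=0 char='d'
After 5 (j): row=1 col=0 char='_'
After 6 (h): row=1 col=0 char='_'
After 7 (l): row=1 col=1 char='_'

Answer:   rock rain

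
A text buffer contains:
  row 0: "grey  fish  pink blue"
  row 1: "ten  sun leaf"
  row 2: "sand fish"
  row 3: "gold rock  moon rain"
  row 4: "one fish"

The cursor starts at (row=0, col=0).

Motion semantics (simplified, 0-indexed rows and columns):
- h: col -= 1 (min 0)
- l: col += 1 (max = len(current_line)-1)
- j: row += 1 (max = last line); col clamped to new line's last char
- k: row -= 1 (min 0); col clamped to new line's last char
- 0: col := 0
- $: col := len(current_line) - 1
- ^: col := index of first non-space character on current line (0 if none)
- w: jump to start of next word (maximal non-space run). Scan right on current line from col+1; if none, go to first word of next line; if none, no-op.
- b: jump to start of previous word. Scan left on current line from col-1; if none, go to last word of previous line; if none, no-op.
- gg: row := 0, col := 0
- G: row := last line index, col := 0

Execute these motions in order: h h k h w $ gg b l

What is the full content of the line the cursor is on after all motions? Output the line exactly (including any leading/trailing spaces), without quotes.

After 1 (h): row=0 col=0 char='g'
After 2 (h): row=0 col=0 char='g'
After 3 (k): row=0 col=0 char='g'
After 4 (h): row=0 col=0 char='g'
After 5 (w): row=0 col=6 char='f'
After 6 ($): row=0 col=20 char='e'
After 7 (gg): row=0 col=0 char='g'
After 8 (b): row=0 col=0 char='g'
After 9 (l): row=0 col=1 char='r'

Answer: grey  fish  pink blue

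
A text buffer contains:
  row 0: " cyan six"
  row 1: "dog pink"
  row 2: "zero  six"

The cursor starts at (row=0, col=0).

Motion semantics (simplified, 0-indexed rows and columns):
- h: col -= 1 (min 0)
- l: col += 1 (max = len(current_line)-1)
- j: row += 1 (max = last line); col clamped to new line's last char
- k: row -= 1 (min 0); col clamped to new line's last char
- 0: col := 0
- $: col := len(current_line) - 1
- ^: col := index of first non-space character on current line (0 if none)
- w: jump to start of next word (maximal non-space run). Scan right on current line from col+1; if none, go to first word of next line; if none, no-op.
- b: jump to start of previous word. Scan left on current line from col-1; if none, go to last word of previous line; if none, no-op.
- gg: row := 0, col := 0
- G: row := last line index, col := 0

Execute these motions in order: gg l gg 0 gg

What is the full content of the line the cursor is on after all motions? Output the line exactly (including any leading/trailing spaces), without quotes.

After 1 (gg): row=0 col=0 char='_'
After 2 (l): row=0 col=1 char='c'
After 3 (gg): row=0 col=0 char='_'
After 4 (0): row=0 col=0 char='_'
After 5 (gg): row=0 col=0 char='_'

Answer:  cyan six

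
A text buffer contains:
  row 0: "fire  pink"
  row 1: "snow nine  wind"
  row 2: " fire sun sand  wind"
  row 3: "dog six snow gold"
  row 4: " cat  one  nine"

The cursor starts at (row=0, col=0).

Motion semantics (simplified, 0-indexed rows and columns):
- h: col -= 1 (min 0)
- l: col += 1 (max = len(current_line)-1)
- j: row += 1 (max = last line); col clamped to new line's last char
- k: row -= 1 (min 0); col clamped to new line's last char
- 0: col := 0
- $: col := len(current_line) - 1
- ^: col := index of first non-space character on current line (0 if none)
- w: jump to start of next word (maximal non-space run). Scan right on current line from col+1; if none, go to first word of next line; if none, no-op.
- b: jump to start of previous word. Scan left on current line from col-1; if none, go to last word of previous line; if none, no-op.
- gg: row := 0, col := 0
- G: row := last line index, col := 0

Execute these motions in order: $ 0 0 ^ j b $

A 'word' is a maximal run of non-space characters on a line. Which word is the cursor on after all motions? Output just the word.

After 1 ($): row=0 col=9 char='k'
After 2 (0): row=0 col=0 char='f'
After 3 (0): row=0 col=0 char='f'
After 4 (^): row=0 col=0 char='f'
After 5 (j): row=1 col=0 char='s'
After 6 (b): row=0 col=6 char='p'
After 7 ($): row=0 col=9 char='k'

Answer: pink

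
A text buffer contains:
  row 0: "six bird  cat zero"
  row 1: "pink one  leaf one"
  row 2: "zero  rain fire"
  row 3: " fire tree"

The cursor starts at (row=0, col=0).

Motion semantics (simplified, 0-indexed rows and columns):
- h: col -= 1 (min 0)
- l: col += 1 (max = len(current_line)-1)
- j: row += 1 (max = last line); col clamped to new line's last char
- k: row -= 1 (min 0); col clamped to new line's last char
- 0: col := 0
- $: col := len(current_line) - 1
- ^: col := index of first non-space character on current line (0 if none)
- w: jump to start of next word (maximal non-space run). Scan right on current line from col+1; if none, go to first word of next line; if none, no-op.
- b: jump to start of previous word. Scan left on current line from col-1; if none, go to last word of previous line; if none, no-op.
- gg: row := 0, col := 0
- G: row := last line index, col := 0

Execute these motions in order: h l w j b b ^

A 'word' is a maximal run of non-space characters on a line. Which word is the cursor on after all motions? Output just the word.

After 1 (h): row=0 col=0 char='s'
After 2 (l): row=0 col=1 char='i'
After 3 (w): row=0 col=4 char='b'
After 4 (j): row=1 col=4 char='_'
After 5 (b): row=1 col=0 char='p'
After 6 (b): row=0 col=14 char='z'
After 7 (^): row=0 col=0 char='s'

Answer: six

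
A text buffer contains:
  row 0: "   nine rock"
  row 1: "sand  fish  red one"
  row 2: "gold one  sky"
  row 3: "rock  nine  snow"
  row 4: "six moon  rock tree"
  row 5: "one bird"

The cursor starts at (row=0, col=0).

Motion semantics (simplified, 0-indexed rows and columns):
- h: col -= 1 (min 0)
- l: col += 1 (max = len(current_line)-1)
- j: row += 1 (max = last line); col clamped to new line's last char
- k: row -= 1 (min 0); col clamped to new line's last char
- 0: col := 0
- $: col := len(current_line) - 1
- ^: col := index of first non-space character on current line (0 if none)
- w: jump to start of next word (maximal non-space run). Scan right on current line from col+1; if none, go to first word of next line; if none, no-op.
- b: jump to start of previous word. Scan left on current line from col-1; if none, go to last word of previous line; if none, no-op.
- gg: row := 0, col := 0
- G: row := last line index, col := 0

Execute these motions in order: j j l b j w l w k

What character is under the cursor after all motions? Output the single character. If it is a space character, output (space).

After 1 (j): row=1 col=0 char='s'
After 2 (j): row=2 col=0 char='g'
After 3 (l): row=2 col=1 char='o'
After 4 (b): row=2 col=0 char='g'
After 5 (j): row=3 col=0 char='r'
After 6 (w): row=3 col=6 char='n'
After 7 (l): row=3 col=7 char='i'
After 8 (w): row=3 col=12 char='s'
After 9 (k): row=2 col=12 char='y'

Answer: y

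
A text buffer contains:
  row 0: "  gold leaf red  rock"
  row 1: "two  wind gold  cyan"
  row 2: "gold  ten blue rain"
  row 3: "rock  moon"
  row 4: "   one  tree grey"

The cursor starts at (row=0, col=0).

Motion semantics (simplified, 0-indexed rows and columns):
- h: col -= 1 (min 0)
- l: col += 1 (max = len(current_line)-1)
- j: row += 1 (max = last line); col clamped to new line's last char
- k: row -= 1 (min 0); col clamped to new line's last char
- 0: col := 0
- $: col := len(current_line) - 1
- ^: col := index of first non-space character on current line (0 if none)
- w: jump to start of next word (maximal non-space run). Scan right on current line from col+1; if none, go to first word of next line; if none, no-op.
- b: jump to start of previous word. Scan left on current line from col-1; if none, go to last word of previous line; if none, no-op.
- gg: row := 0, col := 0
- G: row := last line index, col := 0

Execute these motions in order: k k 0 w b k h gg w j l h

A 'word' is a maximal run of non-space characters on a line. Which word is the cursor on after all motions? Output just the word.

Answer: two

Derivation:
After 1 (k): row=0 col=0 char='_'
After 2 (k): row=0 col=0 char='_'
After 3 (0): row=0 col=0 char='_'
After 4 (w): row=0 col=2 char='g'
After 5 (b): row=0 col=2 char='g'
After 6 (k): row=0 col=2 char='g'
After 7 (h): row=0 col=1 char='_'
After 8 (gg): row=0 col=0 char='_'
After 9 (w): row=0 col=2 char='g'
After 10 (j): row=1 col=2 char='o'
After 11 (l): row=1 col=3 char='_'
After 12 (h): row=1 col=2 char='o'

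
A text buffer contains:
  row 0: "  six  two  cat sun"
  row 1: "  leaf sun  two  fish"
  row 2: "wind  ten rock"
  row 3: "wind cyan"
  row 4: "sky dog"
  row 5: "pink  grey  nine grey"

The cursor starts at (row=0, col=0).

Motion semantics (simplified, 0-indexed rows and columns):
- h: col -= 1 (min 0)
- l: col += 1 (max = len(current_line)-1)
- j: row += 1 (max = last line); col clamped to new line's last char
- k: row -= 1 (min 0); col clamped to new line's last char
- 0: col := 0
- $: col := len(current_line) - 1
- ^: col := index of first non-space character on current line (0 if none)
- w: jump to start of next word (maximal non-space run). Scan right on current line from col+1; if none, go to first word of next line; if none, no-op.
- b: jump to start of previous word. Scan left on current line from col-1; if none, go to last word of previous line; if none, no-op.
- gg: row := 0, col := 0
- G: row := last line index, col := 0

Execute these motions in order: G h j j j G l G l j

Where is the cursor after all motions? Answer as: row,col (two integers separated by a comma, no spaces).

Answer: 5,1

Derivation:
After 1 (G): row=5 col=0 char='p'
After 2 (h): row=5 col=0 char='p'
After 3 (j): row=5 col=0 char='p'
After 4 (j): row=5 col=0 char='p'
After 5 (j): row=5 col=0 char='p'
After 6 (G): row=5 col=0 char='p'
After 7 (l): row=5 col=1 char='i'
After 8 (G): row=5 col=0 char='p'
After 9 (l): row=5 col=1 char='i'
After 10 (j): row=5 col=1 char='i'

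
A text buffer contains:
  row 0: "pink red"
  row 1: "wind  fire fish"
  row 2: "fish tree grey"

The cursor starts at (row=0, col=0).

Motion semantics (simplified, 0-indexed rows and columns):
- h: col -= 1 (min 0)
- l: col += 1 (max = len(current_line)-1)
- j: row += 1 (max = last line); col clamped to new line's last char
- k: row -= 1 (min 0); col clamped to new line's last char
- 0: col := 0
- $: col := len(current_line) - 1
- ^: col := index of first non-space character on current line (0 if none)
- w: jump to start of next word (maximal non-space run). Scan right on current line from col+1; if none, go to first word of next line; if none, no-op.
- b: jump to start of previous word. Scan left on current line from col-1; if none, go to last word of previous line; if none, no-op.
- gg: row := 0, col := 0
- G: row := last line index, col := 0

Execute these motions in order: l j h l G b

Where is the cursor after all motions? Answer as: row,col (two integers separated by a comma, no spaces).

After 1 (l): row=0 col=1 char='i'
After 2 (j): row=1 col=1 char='i'
After 3 (h): row=1 col=0 char='w'
After 4 (l): row=1 col=1 char='i'
After 5 (G): row=2 col=0 char='f'
After 6 (b): row=1 col=11 char='f'

Answer: 1,11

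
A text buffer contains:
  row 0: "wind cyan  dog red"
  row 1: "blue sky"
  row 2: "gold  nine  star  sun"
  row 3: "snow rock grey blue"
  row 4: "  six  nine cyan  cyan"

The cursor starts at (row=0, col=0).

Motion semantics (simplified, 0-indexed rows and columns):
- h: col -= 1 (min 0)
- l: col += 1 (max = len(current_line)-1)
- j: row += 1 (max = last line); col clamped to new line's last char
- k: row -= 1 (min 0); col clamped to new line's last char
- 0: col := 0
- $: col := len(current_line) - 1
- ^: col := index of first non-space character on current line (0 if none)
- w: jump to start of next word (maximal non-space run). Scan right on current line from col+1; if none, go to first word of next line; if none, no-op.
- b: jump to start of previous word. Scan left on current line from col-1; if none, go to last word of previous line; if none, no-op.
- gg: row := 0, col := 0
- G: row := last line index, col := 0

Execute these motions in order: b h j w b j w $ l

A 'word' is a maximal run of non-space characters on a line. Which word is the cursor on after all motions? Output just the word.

Answer: sun

Derivation:
After 1 (b): row=0 col=0 char='w'
After 2 (h): row=0 col=0 char='w'
After 3 (j): row=1 col=0 char='b'
After 4 (w): row=1 col=5 char='s'
After 5 (b): row=1 col=0 char='b'
After 6 (j): row=2 col=0 char='g'
After 7 (w): row=2 col=6 char='n'
After 8 ($): row=2 col=20 char='n'
After 9 (l): row=2 col=20 char='n'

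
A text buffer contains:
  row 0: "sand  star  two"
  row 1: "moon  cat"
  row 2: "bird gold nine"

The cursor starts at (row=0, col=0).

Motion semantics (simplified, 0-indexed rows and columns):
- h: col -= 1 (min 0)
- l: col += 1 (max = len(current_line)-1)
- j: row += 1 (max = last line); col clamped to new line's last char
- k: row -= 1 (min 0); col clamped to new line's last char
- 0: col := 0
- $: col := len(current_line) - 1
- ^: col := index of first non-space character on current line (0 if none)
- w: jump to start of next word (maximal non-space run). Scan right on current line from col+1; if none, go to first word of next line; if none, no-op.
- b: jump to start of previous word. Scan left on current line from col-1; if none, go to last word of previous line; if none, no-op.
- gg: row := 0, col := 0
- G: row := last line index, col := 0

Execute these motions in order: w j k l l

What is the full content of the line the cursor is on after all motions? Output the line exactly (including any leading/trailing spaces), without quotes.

Answer: sand  star  two

Derivation:
After 1 (w): row=0 col=6 char='s'
After 2 (j): row=1 col=6 char='c'
After 3 (k): row=0 col=6 char='s'
After 4 (l): row=0 col=7 char='t'
After 5 (l): row=0 col=8 char='a'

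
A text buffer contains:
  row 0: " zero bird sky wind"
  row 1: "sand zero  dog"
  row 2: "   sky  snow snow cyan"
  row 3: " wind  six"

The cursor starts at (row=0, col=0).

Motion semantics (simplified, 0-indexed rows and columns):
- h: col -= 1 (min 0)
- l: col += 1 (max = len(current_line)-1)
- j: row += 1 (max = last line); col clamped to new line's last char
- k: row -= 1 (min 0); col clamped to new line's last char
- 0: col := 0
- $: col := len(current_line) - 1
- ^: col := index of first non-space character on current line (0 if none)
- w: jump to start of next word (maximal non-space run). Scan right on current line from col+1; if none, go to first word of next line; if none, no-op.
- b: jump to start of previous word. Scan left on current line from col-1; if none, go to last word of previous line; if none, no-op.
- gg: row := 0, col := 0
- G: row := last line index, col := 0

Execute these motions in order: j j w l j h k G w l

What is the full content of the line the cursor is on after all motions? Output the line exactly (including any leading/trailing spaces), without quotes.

After 1 (j): row=1 col=0 char='s'
After 2 (j): row=2 col=0 char='_'
After 3 (w): row=2 col=3 char='s'
After 4 (l): row=2 col=4 char='k'
After 5 (j): row=3 col=4 char='d'
After 6 (h): row=3 col=3 char='n'
After 7 (k): row=2 col=3 char='s'
After 8 (G): row=3 col=0 char='_'
After 9 (w): row=3 col=1 char='w'
After 10 (l): row=3 col=2 char='i'

Answer:  wind  six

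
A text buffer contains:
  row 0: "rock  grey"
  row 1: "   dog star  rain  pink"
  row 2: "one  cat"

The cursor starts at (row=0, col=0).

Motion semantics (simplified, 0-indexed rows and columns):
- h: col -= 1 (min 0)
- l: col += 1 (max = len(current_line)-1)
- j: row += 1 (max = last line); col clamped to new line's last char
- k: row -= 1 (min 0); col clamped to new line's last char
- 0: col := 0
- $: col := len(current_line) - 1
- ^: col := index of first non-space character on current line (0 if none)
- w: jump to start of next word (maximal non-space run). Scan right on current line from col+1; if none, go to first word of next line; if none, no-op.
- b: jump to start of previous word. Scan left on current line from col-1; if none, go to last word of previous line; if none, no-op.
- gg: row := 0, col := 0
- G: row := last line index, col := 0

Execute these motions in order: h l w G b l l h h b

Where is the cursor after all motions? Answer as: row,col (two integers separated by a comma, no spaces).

After 1 (h): row=0 col=0 char='r'
After 2 (l): row=0 col=1 char='o'
After 3 (w): row=0 col=6 char='g'
After 4 (G): row=2 col=0 char='o'
After 5 (b): row=1 col=19 char='p'
After 6 (l): row=1 col=20 char='i'
After 7 (l): row=1 col=21 char='n'
After 8 (h): row=1 col=20 char='i'
After 9 (h): row=1 col=19 char='p'
After 10 (b): row=1 col=13 char='r'

Answer: 1,13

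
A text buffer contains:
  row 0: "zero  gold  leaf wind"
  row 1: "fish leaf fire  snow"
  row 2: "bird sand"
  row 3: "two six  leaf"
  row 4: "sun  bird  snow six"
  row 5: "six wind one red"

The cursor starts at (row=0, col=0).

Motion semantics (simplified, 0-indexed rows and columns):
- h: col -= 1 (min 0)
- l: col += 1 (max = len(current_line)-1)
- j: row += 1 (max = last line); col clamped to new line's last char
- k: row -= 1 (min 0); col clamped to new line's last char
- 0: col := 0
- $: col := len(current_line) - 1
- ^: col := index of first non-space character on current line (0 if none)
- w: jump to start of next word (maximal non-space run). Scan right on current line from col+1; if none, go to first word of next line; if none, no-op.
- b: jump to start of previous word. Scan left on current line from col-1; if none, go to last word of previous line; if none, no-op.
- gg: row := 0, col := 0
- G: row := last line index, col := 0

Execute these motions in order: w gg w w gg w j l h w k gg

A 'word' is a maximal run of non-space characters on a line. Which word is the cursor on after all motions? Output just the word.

After 1 (w): row=0 col=6 char='g'
After 2 (gg): row=0 col=0 char='z'
After 3 (w): row=0 col=6 char='g'
After 4 (w): row=0 col=12 char='l'
After 5 (gg): row=0 col=0 char='z'
After 6 (w): row=0 col=6 char='g'
After 7 (j): row=1 col=6 char='e'
After 8 (l): row=1 col=7 char='a'
After 9 (h): row=1 col=6 char='e'
After 10 (w): row=1 col=10 char='f'
After 11 (k): row=0 col=10 char='_'
After 12 (gg): row=0 col=0 char='z'

Answer: zero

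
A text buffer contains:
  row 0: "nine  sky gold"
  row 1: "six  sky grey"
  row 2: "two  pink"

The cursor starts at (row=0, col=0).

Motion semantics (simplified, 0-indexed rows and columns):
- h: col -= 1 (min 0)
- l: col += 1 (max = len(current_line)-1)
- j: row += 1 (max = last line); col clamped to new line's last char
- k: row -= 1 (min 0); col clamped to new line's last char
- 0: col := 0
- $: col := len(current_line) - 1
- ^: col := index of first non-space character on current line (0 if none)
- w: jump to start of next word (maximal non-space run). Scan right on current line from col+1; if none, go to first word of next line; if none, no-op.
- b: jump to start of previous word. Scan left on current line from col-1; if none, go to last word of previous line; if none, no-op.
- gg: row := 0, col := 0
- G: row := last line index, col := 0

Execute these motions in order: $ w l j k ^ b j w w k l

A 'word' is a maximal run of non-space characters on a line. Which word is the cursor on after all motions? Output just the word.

Answer: sky

Derivation:
After 1 ($): row=0 col=13 char='d'
After 2 (w): row=1 col=0 char='s'
After 3 (l): row=1 col=1 char='i'
After 4 (j): row=2 col=1 char='w'
After 5 (k): row=1 col=1 char='i'
After 6 (^): row=1 col=0 char='s'
After 7 (b): row=0 col=10 char='g'
After 8 (j): row=1 col=10 char='r'
After 9 (w): row=2 col=0 char='t'
After 10 (w): row=2 col=5 char='p'
After 11 (k): row=1 col=5 char='s'
After 12 (l): row=1 col=6 char='k'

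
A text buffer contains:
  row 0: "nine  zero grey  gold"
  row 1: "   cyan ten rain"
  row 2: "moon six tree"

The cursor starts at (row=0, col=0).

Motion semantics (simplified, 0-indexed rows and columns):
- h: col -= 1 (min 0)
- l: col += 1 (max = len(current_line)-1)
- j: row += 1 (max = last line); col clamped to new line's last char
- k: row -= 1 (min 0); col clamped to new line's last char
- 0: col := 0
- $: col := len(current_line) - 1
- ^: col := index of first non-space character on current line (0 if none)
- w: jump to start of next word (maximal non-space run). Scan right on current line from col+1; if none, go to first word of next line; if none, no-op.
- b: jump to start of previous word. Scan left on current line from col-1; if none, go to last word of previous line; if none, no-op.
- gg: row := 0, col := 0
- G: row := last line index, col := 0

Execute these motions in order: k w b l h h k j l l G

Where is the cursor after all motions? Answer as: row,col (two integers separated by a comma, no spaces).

After 1 (k): row=0 col=0 char='n'
After 2 (w): row=0 col=6 char='z'
After 3 (b): row=0 col=0 char='n'
After 4 (l): row=0 col=1 char='i'
After 5 (h): row=0 col=0 char='n'
After 6 (h): row=0 col=0 char='n'
After 7 (k): row=0 col=0 char='n'
After 8 (j): row=1 col=0 char='_'
After 9 (l): row=1 col=1 char='_'
After 10 (l): row=1 col=2 char='_'
After 11 (G): row=2 col=0 char='m'

Answer: 2,0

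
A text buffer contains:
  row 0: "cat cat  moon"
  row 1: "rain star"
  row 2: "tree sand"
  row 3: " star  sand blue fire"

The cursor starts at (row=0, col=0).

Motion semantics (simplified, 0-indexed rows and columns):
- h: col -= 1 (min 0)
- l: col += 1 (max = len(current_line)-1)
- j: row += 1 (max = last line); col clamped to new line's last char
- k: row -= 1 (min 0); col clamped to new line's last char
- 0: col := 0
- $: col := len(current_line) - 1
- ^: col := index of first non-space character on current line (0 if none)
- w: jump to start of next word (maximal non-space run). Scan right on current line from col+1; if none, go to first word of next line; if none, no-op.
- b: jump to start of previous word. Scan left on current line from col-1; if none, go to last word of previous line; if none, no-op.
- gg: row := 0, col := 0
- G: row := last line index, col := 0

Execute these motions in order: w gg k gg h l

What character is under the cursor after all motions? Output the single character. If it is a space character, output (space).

After 1 (w): row=0 col=4 char='c'
After 2 (gg): row=0 col=0 char='c'
After 3 (k): row=0 col=0 char='c'
After 4 (gg): row=0 col=0 char='c'
After 5 (h): row=0 col=0 char='c'
After 6 (l): row=0 col=1 char='a'

Answer: a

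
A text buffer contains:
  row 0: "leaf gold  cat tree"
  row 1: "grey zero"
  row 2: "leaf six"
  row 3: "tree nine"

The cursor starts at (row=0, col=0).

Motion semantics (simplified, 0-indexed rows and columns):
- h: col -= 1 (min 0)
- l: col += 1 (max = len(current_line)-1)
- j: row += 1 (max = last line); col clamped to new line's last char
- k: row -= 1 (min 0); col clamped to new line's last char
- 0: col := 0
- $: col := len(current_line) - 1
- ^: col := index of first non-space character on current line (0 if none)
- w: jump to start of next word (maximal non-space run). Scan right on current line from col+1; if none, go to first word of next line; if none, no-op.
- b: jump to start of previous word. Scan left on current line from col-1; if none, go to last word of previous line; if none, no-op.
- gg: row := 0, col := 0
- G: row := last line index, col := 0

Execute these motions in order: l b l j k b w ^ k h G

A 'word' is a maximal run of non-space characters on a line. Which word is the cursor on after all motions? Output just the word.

After 1 (l): row=0 col=1 char='e'
After 2 (b): row=0 col=0 char='l'
After 3 (l): row=0 col=1 char='e'
After 4 (j): row=1 col=1 char='r'
After 5 (k): row=0 col=1 char='e'
After 6 (b): row=0 col=0 char='l'
After 7 (w): row=0 col=5 char='g'
After 8 (^): row=0 col=0 char='l'
After 9 (k): row=0 col=0 char='l'
After 10 (h): row=0 col=0 char='l'
After 11 (G): row=3 col=0 char='t'

Answer: tree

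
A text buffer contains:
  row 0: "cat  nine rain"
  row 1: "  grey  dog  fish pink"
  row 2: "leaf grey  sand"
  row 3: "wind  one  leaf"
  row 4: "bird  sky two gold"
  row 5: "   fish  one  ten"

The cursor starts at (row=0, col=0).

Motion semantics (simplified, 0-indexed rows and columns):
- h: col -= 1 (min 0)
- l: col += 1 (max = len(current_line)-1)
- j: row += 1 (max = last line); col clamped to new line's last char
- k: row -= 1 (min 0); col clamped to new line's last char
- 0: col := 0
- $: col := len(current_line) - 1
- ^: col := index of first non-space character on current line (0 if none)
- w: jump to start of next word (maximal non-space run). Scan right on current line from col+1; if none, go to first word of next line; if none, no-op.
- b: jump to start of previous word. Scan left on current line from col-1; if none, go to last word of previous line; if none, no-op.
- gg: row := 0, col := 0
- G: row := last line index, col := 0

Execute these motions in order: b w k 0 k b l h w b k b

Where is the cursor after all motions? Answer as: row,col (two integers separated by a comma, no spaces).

Answer: 0,0

Derivation:
After 1 (b): row=0 col=0 char='c'
After 2 (w): row=0 col=5 char='n'
After 3 (k): row=0 col=5 char='n'
After 4 (0): row=0 col=0 char='c'
After 5 (k): row=0 col=0 char='c'
After 6 (b): row=0 col=0 char='c'
After 7 (l): row=0 col=1 char='a'
After 8 (h): row=0 col=0 char='c'
After 9 (w): row=0 col=5 char='n'
After 10 (b): row=0 col=0 char='c'
After 11 (k): row=0 col=0 char='c'
After 12 (b): row=0 col=0 char='c'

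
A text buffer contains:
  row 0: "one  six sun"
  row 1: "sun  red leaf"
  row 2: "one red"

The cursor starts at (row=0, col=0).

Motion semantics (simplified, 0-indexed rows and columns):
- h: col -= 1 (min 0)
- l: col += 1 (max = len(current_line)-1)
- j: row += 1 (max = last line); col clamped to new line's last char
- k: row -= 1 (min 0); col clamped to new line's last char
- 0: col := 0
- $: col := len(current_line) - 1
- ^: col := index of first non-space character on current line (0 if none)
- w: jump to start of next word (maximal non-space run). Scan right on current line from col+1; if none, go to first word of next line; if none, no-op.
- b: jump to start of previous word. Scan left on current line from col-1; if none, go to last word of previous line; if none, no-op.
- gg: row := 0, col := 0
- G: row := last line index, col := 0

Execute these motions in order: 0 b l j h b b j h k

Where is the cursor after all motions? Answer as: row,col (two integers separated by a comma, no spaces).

After 1 (0): row=0 col=0 char='o'
After 2 (b): row=0 col=0 char='o'
After 3 (l): row=0 col=1 char='n'
After 4 (j): row=1 col=1 char='u'
After 5 (h): row=1 col=0 char='s'
After 6 (b): row=0 col=9 char='s'
After 7 (b): row=0 col=5 char='s'
After 8 (j): row=1 col=5 char='r'
After 9 (h): row=1 col=4 char='_'
After 10 (k): row=0 col=4 char='_'

Answer: 0,4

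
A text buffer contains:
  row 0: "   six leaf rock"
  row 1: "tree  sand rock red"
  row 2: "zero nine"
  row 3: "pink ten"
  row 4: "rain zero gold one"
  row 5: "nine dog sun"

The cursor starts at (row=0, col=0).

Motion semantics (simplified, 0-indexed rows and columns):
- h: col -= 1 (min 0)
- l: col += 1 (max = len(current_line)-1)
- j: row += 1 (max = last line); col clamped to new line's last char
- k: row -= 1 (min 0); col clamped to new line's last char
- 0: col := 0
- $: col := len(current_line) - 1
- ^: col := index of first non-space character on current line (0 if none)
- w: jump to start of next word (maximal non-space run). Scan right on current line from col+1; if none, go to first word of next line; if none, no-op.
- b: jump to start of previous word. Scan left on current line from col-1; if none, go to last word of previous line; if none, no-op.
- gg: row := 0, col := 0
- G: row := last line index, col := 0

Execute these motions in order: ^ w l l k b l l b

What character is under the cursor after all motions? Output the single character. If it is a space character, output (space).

Answer: l

Derivation:
After 1 (^): row=0 col=3 char='s'
After 2 (w): row=0 col=7 char='l'
After 3 (l): row=0 col=8 char='e'
After 4 (l): row=0 col=9 char='a'
After 5 (k): row=0 col=9 char='a'
After 6 (b): row=0 col=7 char='l'
After 7 (l): row=0 col=8 char='e'
After 8 (l): row=0 col=9 char='a'
After 9 (b): row=0 col=7 char='l'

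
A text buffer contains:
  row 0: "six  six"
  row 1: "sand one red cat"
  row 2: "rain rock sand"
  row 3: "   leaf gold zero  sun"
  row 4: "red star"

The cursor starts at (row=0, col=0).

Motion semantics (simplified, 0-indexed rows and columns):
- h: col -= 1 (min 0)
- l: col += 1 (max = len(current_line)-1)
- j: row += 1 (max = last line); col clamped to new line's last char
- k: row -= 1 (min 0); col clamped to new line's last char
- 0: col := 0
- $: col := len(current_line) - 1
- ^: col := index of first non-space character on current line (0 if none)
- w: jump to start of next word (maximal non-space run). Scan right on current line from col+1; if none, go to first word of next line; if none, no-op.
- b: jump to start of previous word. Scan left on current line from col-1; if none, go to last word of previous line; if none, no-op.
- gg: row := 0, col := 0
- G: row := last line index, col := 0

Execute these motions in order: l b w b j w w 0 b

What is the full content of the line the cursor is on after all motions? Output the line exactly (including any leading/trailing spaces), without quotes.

After 1 (l): row=0 col=1 char='i'
After 2 (b): row=0 col=0 char='s'
After 3 (w): row=0 col=5 char='s'
After 4 (b): row=0 col=0 char='s'
After 5 (j): row=1 col=0 char='s'
After 6 (w): row=1 col=5 char='o'
After 7 (w): row=1 col=9 char='r'
After 8 (0): row=1 col=0 char='s'
After 9 (b): row=0 col=5 char='s'

Answer: six  six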